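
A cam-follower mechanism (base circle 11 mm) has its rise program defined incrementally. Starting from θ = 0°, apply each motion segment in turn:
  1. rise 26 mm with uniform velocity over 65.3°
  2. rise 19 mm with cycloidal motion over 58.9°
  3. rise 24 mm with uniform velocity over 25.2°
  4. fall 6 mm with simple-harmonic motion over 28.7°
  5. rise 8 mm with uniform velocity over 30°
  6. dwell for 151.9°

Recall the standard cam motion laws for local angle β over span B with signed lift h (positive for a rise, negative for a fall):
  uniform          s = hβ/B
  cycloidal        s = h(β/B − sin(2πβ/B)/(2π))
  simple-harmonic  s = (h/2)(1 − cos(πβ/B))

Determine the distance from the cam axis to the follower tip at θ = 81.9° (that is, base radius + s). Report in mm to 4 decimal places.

seg 1 [0°–65.3°] uniform, h=26: full span → s += 26 → s = 26.0000
seg 2 [65.3°–124.2°] cycloidal, h=19: θ=81.9° here. β=16.6, B=58.9. 19·(0.2818 − sin(2π·0.2818)/(2π)) = 2.3912 → s = 28.3912
radial distance = base radius + s = 11 + 28.3912 = 39.3912

39.3912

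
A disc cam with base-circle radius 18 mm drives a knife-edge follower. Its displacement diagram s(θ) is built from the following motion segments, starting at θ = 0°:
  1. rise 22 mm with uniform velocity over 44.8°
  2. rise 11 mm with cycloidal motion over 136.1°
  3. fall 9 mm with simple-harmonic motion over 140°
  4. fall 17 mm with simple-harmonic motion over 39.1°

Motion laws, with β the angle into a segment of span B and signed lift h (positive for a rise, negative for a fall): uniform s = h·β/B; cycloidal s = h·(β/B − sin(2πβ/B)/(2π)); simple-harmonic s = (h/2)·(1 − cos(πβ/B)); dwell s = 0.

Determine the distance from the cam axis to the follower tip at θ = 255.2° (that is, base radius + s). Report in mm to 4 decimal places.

seg 1 [0°–44.8°] uniform, h=22: full span → s += 22 → s = 22.0000
seg 2 [44.8°–180.9°] cycloidal, h=11: full span → s += 11 → s = 33.0000
seg 3 [180.9°–320.9°] simple-harmonic, h=-9: θ=255.2° here. β=74.3, B=140. -9/2·(1 − cos(π·0.5307)) = -4.9335 → s = 28.0665
radial distance = base radius + s = 18 + 28.0665 = 46.0665

46.0665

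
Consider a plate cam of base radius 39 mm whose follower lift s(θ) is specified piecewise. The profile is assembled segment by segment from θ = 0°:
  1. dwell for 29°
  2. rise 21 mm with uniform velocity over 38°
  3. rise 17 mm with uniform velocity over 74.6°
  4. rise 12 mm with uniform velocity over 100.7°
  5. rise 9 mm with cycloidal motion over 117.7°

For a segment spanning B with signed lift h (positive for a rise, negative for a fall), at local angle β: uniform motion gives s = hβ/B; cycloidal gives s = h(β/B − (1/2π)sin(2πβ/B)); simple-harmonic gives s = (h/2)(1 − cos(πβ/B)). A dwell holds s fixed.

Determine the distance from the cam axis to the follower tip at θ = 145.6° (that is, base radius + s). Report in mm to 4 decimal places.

seg 1 [0°–29°] dwell: s stays 0.0000
seg 2 [29°–67°] uniform, h=21: full span → s += 21 → s = 21.0000
seg 3 [67°–141.6°] uniform, h=17: full span → s += 17 → s = 38.0000
seg 4 [141.6°–242.3°] uniform, h=12: θ=145.6° here. β=4, B=100.7. 12·4/100.7 = 0.4767 → s = 38.4767
radial distance = base radius + s = 39 + 38.4767 = 77.4767

77.4767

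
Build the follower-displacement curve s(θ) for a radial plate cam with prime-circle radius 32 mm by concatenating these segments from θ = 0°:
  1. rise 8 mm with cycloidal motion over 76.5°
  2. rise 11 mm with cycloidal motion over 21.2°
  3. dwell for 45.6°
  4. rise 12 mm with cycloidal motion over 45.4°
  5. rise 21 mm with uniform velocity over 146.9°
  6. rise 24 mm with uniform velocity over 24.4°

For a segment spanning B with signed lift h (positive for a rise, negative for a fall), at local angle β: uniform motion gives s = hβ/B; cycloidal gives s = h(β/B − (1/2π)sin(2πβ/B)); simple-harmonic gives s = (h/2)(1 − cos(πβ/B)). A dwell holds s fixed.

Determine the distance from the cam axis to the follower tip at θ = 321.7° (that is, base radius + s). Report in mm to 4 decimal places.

seg 1 [0°–76.5°] cycloidal, h=8: full span → s += 8 → s = 8.0000
seg 2 [76.5°–97.7°] cycloidal, h=11: full span → s += 11 → s = 19.0000
seg 3 [97.7°–143.3°] dwell: s stays 19.0000
seg 4 [143.3°–188.7°] cycloidal, h=12: full span → s += 12 → s = 31.0000
seg 5 [188.7°–335.6°] uniform, h=21: θ=321.7° here. β=133, B=146.9. 21·133/146.9 = 19.0129 → s = 50.0129
radial distance = base radius + s = 32 + 50.0129 = 82.0129

82.0129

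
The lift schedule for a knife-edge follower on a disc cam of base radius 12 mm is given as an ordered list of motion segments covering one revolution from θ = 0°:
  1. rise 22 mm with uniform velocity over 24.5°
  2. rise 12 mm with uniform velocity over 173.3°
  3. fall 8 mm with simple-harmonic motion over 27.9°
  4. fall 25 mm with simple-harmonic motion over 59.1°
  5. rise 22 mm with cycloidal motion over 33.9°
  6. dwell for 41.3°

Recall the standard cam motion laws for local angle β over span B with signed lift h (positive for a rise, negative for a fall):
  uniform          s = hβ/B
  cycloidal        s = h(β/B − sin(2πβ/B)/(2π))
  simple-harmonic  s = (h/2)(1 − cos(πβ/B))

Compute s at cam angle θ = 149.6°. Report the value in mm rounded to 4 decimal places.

seg 1 [0°–24.5°] uniform, h=22: full span → s += 22 → s = 22.0000
seg 2 [24.5°–197.8°] uniform, h=12: θ=149.6° here. β=125.1, B=173.3. 12·125.1/173.3 = 8.6624 → s = 30.6624

30.6624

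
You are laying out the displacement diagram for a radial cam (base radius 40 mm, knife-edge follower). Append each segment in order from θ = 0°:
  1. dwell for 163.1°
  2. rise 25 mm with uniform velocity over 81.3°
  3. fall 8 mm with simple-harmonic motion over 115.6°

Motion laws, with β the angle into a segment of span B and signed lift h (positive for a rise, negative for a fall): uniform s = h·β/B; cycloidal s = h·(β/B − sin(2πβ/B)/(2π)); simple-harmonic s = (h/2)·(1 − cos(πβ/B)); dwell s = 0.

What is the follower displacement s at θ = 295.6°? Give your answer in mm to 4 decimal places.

seg 1 [0°–163.1°] dwell: s stays 0.0000
seg 2 [163.1°–244.4°] uniform, h=25: full span → s += 25 → s = 25.0000
seg 3 [244.4°–360°] simple-harmonic, h=-8: θ=295.6° here. β=51.2, B=115.6. -8/2·(1 − cos(π·0.4429)) = -3.2864 → s = 21.7136

21.7136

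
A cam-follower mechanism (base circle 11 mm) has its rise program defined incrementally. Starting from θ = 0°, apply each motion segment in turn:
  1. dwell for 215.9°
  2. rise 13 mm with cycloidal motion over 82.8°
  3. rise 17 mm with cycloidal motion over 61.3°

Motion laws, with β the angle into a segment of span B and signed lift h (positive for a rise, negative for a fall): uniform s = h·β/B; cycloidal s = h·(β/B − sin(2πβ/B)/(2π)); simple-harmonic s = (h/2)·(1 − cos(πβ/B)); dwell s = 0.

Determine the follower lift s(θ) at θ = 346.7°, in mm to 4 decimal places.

seg 1 [0°–215.9°] dwell: s stays 0.0000
seg 2 [215.9°–298.7°] cycloidal, h=13: full span → s += 13 → s = 13.0000
seg 3 [298.7°–360°] cycloidal, h=17: θ=346.7° here. β=48, B=61.3. 17·(0.7830 − sin(2π·0.7830)/(2π)) = 15.9591 → s = 28.9591

28.9591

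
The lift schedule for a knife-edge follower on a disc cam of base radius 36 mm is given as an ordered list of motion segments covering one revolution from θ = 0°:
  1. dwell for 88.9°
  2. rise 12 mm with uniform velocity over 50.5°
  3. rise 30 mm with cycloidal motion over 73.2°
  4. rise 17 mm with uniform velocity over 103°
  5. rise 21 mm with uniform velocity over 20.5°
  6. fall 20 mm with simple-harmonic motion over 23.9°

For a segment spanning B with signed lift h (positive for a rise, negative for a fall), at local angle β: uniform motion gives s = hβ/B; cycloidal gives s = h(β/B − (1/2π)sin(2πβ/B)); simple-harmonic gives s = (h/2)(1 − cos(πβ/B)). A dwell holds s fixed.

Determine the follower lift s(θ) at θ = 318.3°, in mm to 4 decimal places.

seg 1 [0°–88.9°] dwell: s stays 0.0000
seg 2 [88.9°–139.4°] uniform, h=12: full span → s += 12 → s = 12.0000
seg 3 [139.4°–212.6°] cycloidal, h=30: full span → s += 30 → s = 42.0000
seg 4 [212.6°–315.6°] uniform, h=17: full span → s += 17 → s = 59.0000
seg 5 [315.6°–336.1°] uniform, h=21: θ=318.3° here. β=2.7, B=20.5. 21·2.7/20.5 = 2.7659 → s = 61.7659

61.7659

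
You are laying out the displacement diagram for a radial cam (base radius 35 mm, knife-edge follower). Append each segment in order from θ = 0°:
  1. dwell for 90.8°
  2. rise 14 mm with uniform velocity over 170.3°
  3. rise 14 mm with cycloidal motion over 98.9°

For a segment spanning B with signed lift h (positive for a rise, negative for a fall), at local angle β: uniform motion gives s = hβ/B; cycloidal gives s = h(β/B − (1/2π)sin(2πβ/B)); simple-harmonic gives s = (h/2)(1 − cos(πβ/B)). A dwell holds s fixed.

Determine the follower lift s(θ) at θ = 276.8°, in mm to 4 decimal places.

seg 1 [0°–90.8°] dwell: s stays 0.0000
seg 2 [90.8°–261.1°] uniform, h=14: full span → s += 14 → s = 14.0000
seg 3 [261.1°–360°] cycloidal, h=14: θ=276.8° here. β=15.7, B=98.9. 14·(0.1587 − sin(2π·0.1587)/(2π)) = 0.3506 → s = 14.3506

14.3506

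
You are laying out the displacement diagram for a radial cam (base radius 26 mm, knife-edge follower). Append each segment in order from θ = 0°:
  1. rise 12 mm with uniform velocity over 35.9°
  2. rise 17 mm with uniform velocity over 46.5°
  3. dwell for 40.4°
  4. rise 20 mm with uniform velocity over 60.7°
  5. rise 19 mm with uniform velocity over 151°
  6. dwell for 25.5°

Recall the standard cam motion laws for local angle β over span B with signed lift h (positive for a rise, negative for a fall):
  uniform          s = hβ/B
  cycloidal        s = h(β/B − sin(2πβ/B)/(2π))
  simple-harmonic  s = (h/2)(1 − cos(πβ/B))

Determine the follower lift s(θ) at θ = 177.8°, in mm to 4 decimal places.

seg 1 [0°–35.9°] uniform, h=12: full span → s += 12 → s = 12.0000
seg 2 [35.9°–82.4°] uniform, h=17: full span → s += 17 → s = 29.0000
seg 3 [82.4°–122.8°] dwell: s stays 29.0000
seg 4 [122.8°–183.5°] uniform, h=20: θ=177.8° here. β=55, B=60.7. 20·55/60.7 = 18.1219 → s = 47.1219

47.1219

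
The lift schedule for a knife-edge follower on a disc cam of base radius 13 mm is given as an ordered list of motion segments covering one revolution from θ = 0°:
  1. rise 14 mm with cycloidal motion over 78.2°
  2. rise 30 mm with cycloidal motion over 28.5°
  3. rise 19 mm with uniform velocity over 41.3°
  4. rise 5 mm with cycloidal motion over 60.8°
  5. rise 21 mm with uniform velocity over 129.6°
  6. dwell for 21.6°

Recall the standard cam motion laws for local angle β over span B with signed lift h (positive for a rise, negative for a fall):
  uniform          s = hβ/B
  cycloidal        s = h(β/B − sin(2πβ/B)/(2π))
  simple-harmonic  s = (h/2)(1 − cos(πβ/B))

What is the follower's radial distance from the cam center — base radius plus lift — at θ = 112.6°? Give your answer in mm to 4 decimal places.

seg 1 [0°–78.2°] cycloidal, h=14: full span → s += 14 → s = 14.0000
seg 2 [78.2°–106.7°] cycloidal, h=30: full span → s += 30 → s = 44.0000
seg 3 [106.7°–148°] uniform, h=19: θ=112.6° here. β=5.9, B=41.3. 19·5.9/41.3 = 2.7143 → s = 46.7143
radial distance = base radius + s = 13 + 46.7143 = 59.7143

59.7143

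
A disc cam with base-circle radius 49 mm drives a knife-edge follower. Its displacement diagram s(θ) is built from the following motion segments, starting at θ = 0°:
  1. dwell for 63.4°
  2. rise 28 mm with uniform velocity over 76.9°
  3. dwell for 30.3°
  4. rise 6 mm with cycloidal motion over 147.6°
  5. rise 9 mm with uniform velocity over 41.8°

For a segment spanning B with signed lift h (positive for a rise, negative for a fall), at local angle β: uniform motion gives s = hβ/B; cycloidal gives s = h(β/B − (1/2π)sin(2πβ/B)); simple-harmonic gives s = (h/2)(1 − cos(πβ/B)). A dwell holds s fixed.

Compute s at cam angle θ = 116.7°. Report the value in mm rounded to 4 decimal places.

seg 1 [0°–63.4°] dwell: s stays 0.0000
seg 2 [63.4°–140.3°] uniform, h=28: θ=116.7° here. β=53.3, B=76.9. 28·53.3/76.9 = 19.4070 → s = 19.4070

19.4070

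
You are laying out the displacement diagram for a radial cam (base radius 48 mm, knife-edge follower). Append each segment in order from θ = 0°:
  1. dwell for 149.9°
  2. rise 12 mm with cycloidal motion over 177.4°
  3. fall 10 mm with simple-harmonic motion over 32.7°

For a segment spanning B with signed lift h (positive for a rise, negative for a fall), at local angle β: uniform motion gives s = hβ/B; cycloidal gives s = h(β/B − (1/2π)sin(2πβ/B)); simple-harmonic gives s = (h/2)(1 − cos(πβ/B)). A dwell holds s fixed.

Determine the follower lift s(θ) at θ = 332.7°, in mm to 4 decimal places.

seg 1 [0°–149.9°] dwell: s stays 0.0000
seg 2 [149.9°–327.3°] cycloidal, h=12: full span → s += 12 → s = 12.0000
seg 3 [327.3°–360°] simple-harmonic, h=-10: θ=332.7° here. β=5.4, B=32.7. -10/2·(1 − cos(π·0.1651)) = -0.6579 → s = 11.3421

11.3421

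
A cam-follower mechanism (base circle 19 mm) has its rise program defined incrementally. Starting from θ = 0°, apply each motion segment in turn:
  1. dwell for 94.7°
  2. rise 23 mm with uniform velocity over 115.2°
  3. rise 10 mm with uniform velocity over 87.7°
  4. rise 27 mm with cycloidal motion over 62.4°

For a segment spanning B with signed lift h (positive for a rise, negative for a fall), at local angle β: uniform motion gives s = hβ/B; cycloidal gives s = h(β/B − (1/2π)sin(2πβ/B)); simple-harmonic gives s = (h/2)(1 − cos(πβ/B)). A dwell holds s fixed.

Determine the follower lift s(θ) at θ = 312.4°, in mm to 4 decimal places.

seg 1 [0°–94.7°] dwell: s stays 0.0000
seg 2 [94.7°–209.9°] uniform, h=23: full span → s += 23 → s = 23.0000
seg 3 [209.9°–297.6°] uniform, h=10: full span → s += 10 → s = 33.0000
seg 4 [297.6°–360°] cycloidal, h=27: θ=312.4° here. β=14.8, B=62.4. 27·(0.2372 − sin(2π·0.2372)/(2π)) = 2.1206 → s = 35.1206

35.1206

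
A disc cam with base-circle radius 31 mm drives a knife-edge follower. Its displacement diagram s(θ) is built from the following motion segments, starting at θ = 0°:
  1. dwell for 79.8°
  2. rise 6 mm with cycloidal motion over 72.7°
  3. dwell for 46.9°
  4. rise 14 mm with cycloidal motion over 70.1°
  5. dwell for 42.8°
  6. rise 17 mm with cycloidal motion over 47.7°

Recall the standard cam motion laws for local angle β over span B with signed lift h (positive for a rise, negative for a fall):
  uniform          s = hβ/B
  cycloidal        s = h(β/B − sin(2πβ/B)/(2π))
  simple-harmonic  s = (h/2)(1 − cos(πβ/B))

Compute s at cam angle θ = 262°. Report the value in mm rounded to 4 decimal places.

seg 1 [0°–79.8°] dwell: s stays 0.0000
seg 2 [79.8°–152.5°] cycloidal, h=6: full span → s += 6 → s = 6.0000
seg 3 [152.5°–199.4°] dwell: s stays 6.0000
seg 4 [199.4°–269.5°] cycloidal, h=14: θ=262° here. β=62.6, B=70.1. 14·(0.8930 − sin(2π·0.8930)/(2π)) = 13.8897 → s = 19.8897

19.8897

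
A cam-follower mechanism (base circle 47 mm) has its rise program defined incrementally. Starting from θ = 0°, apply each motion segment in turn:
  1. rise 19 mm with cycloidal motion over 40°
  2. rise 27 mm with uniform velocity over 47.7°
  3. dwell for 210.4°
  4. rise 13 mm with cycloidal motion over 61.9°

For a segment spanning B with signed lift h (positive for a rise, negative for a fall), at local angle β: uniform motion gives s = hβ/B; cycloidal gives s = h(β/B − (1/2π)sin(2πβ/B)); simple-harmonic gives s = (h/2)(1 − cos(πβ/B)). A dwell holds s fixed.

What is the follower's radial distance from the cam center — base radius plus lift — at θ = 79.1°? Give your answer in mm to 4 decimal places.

seg 1 [0°–40°] cycloidal, h=19: full span → s += 19 → s = 19.0000
seg 2 [40°–87.7°] uniform, h=27: θ=79.1° here. β=39.1, B=47.7. 27·39.1/47.7 = 22.1321 → s = 41.1321
radial distance = base radius + s = 47 + 41.1321 = 88.1321

88.1321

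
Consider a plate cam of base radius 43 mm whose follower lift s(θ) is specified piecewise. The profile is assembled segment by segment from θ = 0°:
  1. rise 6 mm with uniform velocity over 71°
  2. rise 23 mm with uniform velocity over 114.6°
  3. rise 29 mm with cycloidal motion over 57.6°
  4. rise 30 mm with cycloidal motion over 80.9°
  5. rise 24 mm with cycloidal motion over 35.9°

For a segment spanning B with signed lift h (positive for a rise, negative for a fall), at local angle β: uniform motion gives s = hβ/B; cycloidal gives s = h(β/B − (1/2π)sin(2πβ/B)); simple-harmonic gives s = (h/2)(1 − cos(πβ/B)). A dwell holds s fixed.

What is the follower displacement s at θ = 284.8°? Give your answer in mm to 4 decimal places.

seg 1 [0°–71°] uniform, h=6: full span → s += 6 → s = 6.0000
seg 2 [71°–185.6°] uniform, h=23: full span → s += 23 → s = 29.0000
seg 3 [185.6°–243.2°] cycloidal, h=29: full span → s += 29 → s = 58.0000
seg 4 [243.2°–324.1°] cycloidal, h=30: θ=284.8° here. β=41.6, B=80.9. 30·(0.5142 − sin(2π·0.5142)/(2π)) = 15.8523 → s = 73.8523

73.8523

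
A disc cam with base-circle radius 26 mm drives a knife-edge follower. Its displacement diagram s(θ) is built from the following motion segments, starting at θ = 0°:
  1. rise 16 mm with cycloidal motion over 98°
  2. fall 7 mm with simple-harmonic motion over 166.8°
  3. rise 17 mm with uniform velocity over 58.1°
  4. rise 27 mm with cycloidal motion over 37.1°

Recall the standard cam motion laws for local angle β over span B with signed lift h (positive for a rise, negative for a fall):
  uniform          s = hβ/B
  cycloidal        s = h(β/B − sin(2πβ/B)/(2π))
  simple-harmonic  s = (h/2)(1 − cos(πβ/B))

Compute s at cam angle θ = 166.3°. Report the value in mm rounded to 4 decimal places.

seg 1 [0°–98°] cycloidal, h=16: full span → s += 16 → s = 16.0000
seg 2 [98°–264.8°] simple-harmonic, h=-7: θ=166.3° here. β=68.3, B=166.8. -7/2·(1 − cos(π·0.4095)) = -2.5180 → s = 13.4820

13.4820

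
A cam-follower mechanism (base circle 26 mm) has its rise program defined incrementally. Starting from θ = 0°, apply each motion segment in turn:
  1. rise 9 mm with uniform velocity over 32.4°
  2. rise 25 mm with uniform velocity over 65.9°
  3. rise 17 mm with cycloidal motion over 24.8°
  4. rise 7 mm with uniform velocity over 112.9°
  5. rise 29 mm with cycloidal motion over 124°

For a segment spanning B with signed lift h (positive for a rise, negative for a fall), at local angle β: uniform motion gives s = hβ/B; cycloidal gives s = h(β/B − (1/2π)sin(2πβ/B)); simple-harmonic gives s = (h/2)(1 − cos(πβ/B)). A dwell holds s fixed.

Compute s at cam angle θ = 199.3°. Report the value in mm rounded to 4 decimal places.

seg 1 [0°–32.4°] uniform, h=9: full span → s += 9 → s = 9.0000
seg 2 [32.4°–98.3°] uniform, h=25: full span → s += 25 → s = 34.0000
seg 3 [98.3°–123.1°] cycloidal, h=17: full span → s += 17 → s = 51.0000
seg 4 [123.1°–236°] uniform, h=7: θ=199.3° here. β=76.2, B=112.9. 7·76.2/112.9 = 4.7245 → s = 55.7245

55.7245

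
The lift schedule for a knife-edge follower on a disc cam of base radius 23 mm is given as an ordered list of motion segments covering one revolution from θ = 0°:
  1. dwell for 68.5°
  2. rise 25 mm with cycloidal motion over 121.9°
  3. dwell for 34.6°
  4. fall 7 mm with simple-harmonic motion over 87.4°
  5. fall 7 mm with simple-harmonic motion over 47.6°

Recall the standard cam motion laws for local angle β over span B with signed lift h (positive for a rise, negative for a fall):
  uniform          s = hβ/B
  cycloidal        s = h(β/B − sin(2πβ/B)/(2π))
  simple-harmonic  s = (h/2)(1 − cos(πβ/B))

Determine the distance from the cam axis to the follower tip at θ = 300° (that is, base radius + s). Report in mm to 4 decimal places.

seg 1 [0°–68.5°] dwell: s stays 0.0000
seg 2 [68.5°–190.4°] cycloidal, h=25: full span → s += 25 → s = 25.0000
seg 3 [190.4°–225°] dwell: s stays 25.0000
seg 4 [225°–312.4°] simple-harmonic, h=-7: θ=300° here. β=75, B=87.4. -7/2·(1 − cos(π·0.8581)) = -6.6581 → s = 18.3419
radial distance = base radius + s = 23 + 18.3419 = 41.3419

41.3419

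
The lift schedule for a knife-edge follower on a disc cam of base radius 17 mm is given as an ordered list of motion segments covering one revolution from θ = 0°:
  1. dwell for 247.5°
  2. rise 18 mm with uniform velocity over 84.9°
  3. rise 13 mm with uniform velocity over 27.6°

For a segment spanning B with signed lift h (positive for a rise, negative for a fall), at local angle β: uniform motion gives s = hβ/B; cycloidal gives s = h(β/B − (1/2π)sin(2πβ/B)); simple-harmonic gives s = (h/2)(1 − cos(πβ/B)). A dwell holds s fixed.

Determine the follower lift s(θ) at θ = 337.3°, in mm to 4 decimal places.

seg 1 [0°–247.5°] dwell: s stays 0.0000
seg 2 [247.5°–332.4°] uniform, h=18: full span → s += 18 → s = 18.0000
seg 3 [332.4°–360°] uniform, h=13: θ=337.3° here. β=4.9, B=27.6. 13·4.9/27.6 = 2.3080 → s = 20.3080

20.3080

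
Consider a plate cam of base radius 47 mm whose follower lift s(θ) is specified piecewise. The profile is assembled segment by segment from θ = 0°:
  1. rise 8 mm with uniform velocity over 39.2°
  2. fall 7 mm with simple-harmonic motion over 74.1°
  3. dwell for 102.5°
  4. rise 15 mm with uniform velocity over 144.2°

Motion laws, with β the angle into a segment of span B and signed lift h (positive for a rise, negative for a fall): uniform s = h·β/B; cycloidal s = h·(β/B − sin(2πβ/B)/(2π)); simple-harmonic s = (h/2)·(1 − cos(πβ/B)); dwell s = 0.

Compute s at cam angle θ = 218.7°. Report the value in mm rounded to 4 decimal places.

seg 1 [0°–39.2°] uniform, h=8: full span → s += 8 → s = 8.0000
seg 2 [39.2°–113.3°] simple-harmonic, h=-7: full span → s += -7 → s = 1.0000
seg 3 [113.3°–215.8°] dwell: s stays 1.0000
seg 4 [215.8°–360°] uniform, h=15: θ=218.7° here. β=2.9, B=144.2. 15·2.9/144.2 = 0.3017 → s = 1.3017

1.3017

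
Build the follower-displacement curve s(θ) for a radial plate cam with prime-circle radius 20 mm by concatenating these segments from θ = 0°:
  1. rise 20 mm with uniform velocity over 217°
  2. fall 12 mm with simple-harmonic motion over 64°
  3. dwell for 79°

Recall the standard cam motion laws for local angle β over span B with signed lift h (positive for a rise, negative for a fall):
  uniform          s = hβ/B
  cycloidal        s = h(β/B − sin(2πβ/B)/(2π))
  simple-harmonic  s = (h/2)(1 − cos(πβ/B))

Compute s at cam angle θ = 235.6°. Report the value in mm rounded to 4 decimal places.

seg 1 [0°–217°] uniform, h=20: full span → s += 20 → s = 20.0000
seg 2 [217°–281°] simple-harmonic, h=-12: θ=235.6° here. β=18.6, B=64. -12/2·(1 − cos(π·0.2906)) = -2.3319 → s = 17.6681

17.6681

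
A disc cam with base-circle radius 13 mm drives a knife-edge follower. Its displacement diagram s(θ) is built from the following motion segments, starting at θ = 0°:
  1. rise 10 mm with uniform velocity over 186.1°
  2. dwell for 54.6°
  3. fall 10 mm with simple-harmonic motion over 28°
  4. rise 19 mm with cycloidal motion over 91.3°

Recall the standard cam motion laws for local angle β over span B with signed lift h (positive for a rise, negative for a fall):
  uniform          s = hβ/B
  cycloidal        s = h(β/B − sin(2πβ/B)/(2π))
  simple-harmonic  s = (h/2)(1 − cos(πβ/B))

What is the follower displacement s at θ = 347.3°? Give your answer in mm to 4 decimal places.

seg 1 [0°–186.1°] uniform, h=10: full span → s += 10 → s = 10.0000
seg 2 [186.1°–240.7°] dwell: s stays 10.0000
seg 3 [240.7°–268.7°] simple-harmonic, h=-10: full span → s += -10 → s = 0.0000
seg 4 [268.7°–360°] cycloidal, h=19: θ=347.3° here. β=78.6, B=91.3. 19·(0.8609 − sin(2π·0.8609)/(2π)) = 18.6761 → s = 18.6761

18.6761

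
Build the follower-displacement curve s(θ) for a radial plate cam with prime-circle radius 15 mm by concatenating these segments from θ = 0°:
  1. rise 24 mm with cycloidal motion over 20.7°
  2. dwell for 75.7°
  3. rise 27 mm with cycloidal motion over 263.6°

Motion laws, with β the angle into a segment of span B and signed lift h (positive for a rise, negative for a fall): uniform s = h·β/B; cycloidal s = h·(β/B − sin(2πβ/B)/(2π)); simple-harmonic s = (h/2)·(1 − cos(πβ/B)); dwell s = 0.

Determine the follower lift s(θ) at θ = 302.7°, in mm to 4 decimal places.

seg 1 [0°–20.7°] cycloidal, h=24: full span → s += 24 → s = 24.0000
seg 2 [20.7°–96.4°] dwell: s stays 24.0000
seg 3 [96.4°–360°] cycloidal, h=27: θ=302.7° here. β=206.3, B=263.6. 27·(0.7826 − sin(2π·0.7826)/(2π)) = 25.3381 → s = 49.3381

49.3381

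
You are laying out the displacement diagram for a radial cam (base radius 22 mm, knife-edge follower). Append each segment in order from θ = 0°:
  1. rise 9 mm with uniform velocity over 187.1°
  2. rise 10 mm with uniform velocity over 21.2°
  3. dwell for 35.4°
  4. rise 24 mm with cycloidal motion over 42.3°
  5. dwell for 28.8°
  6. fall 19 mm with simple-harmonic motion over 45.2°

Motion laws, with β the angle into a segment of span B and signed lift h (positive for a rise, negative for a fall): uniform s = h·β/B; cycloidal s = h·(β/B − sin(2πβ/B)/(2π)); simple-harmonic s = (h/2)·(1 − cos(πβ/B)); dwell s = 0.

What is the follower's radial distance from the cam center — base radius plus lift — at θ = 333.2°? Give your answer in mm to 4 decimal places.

seg 1 [0°–187.1°] uniform, h=9: full span → s += 9 → s = 9.0000
seg 2 [187.1°–208.3°] uniform, h=10: full span → s += 10 → s = 19.0000
seg 3 [208.3°–243.7°] dwell: s stays 19.0000
seg 4 [243.7°–286°] cycloidal, h=24: full span → s += 24 → s = 43.0000
seg 5 [286°–314.8°] dwell: s stays 43.0000
seg 6 [314.8°–360°] simple-harmonic, h=-19: θ=333.2° here. β=18.4, B=45.2. -19/2·(1 − cos(π·0.4071)) = -6.7660 → s = 36.2340
radial distance = base radius + s = 22 + 36.2340 = 58.2340

58.2340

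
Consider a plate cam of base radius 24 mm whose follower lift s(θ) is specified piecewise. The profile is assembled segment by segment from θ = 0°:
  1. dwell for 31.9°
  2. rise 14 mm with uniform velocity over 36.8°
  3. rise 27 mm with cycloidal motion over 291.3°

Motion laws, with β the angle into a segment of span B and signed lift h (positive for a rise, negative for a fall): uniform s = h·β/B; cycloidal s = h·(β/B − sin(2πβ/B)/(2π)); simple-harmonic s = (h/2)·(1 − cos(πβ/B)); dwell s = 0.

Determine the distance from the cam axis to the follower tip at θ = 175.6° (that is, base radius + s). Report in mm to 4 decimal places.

seg 1 [0°–31.9°] dwell: s stays 0.0000
seg 2 [31.9°–68.7°] uniform, h=14: full span → s += 14 → s = 14.0000
seg 3 [68.7°–360°] cycloidal, h=27: θ=175.6° here. β=106.9, B=291.3. 27·(0.3670 − sin(2π·0.3670)/(2π)) = 6.7205 → s = 20.7205
radial distance = base radius + s = 24 + 20.7205 = 44.7205

44.7205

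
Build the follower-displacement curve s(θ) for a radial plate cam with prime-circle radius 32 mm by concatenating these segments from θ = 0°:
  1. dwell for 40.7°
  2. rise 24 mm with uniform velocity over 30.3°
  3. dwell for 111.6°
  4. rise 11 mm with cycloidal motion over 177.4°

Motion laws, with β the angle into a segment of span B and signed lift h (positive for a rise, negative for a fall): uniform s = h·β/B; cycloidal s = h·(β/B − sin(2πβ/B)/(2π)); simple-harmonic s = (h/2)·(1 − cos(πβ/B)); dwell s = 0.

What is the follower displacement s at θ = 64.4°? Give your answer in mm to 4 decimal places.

seg 1 [0°–40.7°] dwell: s stays 0.0000
seg 2 [40.7°–71°] uniform, h=24: θ=64.4° here. β=23.7, B=30.3. 24·23.7/30.3 = 18.7723 → s = 18.7723

18.7723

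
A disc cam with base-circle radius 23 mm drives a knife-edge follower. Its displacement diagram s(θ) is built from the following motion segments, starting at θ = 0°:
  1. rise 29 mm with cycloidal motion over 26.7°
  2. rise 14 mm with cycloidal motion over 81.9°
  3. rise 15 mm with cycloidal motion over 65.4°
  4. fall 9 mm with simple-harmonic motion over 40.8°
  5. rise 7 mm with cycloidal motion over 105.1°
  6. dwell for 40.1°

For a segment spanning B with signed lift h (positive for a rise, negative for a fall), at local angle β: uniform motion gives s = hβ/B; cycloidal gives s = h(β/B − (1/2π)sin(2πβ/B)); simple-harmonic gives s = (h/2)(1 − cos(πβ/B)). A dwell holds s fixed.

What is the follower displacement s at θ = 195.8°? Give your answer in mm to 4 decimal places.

seg 1 [0°–26.7°] cycloidal, h=29: full span → s += 29 → s = 29.0000
seg 2 [26.7°–108.6°] cycloidal, h=14: full span → s += 14 → s = 43.0000
seg 3 [108.6°–174°] cycloidal, h=15: full span → s += 15 → s = 58.0000
seg 4 [174°–214.8°] simple-harmonic, h=-9: θ=195.8° here. β=21.8, B=40.8. -9/2·(1 − cos(π·0.5343)) = -4.9842 → s = 53.0158

53.0158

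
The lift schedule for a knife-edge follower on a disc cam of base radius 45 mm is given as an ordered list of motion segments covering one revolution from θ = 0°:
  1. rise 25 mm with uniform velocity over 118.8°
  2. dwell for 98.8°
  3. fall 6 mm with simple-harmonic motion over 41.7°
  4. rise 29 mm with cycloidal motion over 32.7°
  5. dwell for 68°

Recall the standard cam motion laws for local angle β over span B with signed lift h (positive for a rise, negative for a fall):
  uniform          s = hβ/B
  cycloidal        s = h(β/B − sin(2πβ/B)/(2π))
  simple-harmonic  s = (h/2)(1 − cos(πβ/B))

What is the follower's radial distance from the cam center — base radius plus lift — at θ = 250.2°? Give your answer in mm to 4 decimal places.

seg 1 [0°–118.8°] uniform, h=25: full span → s += 25 → s = 25.0000
seg 2 [118.8°–217.6°] dwell: s stays 25.0000
seg 3 [217.6°–259.3°] simple-harmonic, h=-6: θ=250.2° here. β=32.6, B=41.7. -6/2·(1 − cos(π·0.7818)) = -5.3222 → s = 19.6778
radial distance = base radius + s = 45 + 19.6778 = 64.6778

64.6778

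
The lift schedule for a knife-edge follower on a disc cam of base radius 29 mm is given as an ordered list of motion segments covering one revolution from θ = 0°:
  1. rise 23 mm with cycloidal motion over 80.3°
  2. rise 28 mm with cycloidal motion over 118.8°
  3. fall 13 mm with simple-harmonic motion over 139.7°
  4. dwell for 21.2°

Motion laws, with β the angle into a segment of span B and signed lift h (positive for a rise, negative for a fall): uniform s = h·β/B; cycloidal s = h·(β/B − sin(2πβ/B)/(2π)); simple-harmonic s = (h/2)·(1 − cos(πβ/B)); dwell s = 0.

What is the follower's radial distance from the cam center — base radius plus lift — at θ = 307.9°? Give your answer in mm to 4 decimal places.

seg 1 [0°–80.3°] cycloidal, h=23: full span → s += 23 → s = 23.0000
seg 2 [80.3°–199.1°] cycloidal, h=28: full span → s += 28 → s = 51.0000
seg 3 [199.1°–338.8°] simple-harmonic, h=-13: θ=307.9° here. β=108.8, B=139.7. -13/2·(1 − cos(π·0.7788)) = -11.4928 → s = 39.5072
radial distance = base radius + s = 29 + 39.5072 = 68.5072

68.5072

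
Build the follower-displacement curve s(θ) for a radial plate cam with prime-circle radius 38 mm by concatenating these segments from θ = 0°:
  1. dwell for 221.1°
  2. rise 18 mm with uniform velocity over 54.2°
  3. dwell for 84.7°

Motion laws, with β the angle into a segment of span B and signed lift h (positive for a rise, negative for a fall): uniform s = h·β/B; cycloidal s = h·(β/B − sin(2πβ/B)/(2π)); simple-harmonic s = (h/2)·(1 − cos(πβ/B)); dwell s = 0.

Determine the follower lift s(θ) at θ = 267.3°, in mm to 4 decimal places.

seg 1 [0°–221.1°] dwell: s stays 0.0000
seg 2 [221.1°–275.3°] uniform, h=18: θ=267.3° here. β=46.2, B=54.2. 18·46.2/54.2 = 15.3432 → s = 15.3432

15.3432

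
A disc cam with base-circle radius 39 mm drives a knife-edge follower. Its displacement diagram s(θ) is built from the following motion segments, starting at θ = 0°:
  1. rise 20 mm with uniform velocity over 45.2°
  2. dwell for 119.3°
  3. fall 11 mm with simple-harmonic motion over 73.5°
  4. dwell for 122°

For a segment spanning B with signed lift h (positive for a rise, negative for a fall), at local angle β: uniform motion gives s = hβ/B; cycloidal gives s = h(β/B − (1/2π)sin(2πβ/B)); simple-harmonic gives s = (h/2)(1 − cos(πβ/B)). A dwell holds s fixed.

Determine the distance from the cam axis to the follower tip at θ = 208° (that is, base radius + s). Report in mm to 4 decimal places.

seg 1 [0°–45.2°] uniform, h=20: full span → s += 20 → s = 20.0000
seg 2 [45.2°–164.5°] dwell: s stays 20.0000
seg 3 [164.5°–238°] simple-harmonic, h=-11: θ=208° here. β=43.5, B=73.5. -11/2·(1 − cos(π·0.5918)) = -7.0649 → s = 12.9351
radial distance = base radius + s = 39 + 12.9351 = 51.9351

51.9351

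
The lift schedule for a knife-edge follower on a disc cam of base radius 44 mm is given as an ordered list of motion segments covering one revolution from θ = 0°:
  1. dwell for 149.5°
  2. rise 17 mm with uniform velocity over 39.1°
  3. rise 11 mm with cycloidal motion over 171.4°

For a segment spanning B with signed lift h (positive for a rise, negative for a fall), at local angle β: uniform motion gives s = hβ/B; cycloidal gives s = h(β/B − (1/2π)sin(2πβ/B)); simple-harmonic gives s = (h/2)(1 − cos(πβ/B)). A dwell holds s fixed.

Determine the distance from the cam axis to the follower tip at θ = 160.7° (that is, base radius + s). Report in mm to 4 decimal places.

seg 1 [0°–149.5°] dwell: s stays 0.0000
seg 2 [149.5°–188.6°] uniform, h=17: θ=160.7° here. β=11.2, B=39.1. 17·11.2/39.1 = 4.8696 → s = 4.8696
radial distance = base radius + s = 44 + 4.8696 = 48.8696

48.8696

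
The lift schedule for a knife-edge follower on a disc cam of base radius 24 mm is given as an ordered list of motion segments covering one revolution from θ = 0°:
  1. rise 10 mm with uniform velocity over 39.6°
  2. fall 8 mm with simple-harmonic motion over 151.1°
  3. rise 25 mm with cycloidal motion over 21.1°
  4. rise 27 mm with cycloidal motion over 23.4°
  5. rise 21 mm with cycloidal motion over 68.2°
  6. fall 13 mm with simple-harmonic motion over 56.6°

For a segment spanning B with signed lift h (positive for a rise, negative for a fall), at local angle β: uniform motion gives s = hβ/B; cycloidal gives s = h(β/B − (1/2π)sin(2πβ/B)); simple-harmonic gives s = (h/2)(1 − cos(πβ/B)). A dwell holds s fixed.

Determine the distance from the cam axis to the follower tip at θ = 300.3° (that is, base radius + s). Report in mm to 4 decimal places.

seg 1 [0°–39.6°] uniform, h=10: full span → s += 10 → s = 10.0000
seg 2 [39.6°–190.7°] simple-harmonic, h=-8: full span → s += -8 → s = 2.0000
seg 3 [190.7°–211.8°] cycloidal, h=25: full span → s += 25 → s = 27.0000
seg 4 [211.8°–235.2°] cycloidal, h=27: full span → s += 27 → s = 54.0000
seg 5 [235.2°–303.4°] cycloidal, h=21: θ=300.3° here. β=65.1, B=68.2. 21·(0.9545 − sin(2π·0.9545)/(2π)) = 20.9871 → s = 74.9871
radial distance = base radius + s = 24 + 74.9871 = 98.9871

98.9871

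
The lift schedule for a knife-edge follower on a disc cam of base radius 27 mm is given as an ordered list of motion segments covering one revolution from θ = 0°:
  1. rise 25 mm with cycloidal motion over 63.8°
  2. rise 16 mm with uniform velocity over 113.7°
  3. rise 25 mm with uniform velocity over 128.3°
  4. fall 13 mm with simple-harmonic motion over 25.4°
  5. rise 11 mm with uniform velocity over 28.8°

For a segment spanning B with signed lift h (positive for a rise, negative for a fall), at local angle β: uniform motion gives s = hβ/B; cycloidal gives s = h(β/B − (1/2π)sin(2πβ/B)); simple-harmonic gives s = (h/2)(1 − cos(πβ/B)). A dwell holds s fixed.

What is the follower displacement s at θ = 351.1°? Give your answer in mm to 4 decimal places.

seg 1 [0°–63.8°] cycloidal, h=25: full span → s += 25 → s = 25.0000
seg 2 [63.8°–177.5°] uniform, h=16: full span → s += 16 → s = 41.0000
seg 3 [177.5°–305.8°] uniform, h=25: full span → s += 25 → s = 66.0000
seg 4 [305.8°–331.2°] simple-harmonic, h=-13: full span → s += -13 → s = 53.0000
seg 5 [331.2°–360°] uniform, h=11: θ=351.1° here. β=19.9, B=28.8. 11·19.9/28.8 = 7.6007 → s = 60.6007

60.6007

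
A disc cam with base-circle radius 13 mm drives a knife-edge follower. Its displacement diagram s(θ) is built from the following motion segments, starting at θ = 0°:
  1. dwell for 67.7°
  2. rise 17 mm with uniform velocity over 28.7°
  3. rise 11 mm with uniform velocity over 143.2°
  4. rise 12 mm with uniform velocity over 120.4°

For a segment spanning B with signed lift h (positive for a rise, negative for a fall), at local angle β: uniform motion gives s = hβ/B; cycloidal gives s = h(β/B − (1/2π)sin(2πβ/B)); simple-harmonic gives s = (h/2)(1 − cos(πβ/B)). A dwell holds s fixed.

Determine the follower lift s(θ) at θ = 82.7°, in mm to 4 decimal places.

seg 1 [0°–67.7°] dwell: s stays 0.0000
seg 2 [67.7°–96.4°] uniform, h=17: θ=82.7° here. β=15, B=28.7. 17·15/28.7 = 8.8850 → s = 8.8850

8.8850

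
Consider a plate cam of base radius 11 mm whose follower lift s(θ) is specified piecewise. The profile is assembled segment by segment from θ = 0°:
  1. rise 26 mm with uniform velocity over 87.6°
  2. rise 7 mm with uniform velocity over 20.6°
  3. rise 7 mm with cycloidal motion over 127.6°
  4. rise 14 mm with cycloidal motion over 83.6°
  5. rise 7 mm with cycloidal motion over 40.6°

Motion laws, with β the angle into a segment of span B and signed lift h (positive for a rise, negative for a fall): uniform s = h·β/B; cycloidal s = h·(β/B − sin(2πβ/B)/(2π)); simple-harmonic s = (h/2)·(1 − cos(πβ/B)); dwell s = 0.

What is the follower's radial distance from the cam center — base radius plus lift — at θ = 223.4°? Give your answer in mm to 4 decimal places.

seg 1 [0°–87.6°] uniform, h=26: full span → s += 26 → s = 26.0000
seg 2 [87.6°–108.2°] uniform, h=7: full span → s += 7 → s = 33.0000
seg 3 [108.2°–235.8°] cycloidal, h=7: θ=223.4° here. β=115.2, B=127.6. 7·(0.9028 − sin(2π·0.9028)/(2π)) = 6.9585 → s = 39.9585
radial distance = base radius + s = 11 + 39.9585 = 50.9585

50.9585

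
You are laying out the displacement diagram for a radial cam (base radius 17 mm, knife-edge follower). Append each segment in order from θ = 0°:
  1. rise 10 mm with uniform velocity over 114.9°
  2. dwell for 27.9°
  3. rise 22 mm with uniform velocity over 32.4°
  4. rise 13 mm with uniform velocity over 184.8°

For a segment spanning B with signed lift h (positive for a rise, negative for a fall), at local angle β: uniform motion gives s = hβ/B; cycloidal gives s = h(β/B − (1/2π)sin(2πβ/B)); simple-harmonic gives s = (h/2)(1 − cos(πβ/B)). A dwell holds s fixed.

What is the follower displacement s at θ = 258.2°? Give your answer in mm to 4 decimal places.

seg 1 [0°–114.9°] uniform, h=10: full span → s += 10 → s = 10.0000
seg 2 [114.9°–142.8°] dwell: s stays 10.0000
seg 3 [142.8°–175.2°] uniform, h=22: full span → s += 22 → s = 32.0000
seg 4 [175.2°–360°] uniform, h=13: θ=258.2° here. β=83, B=184.8. 13·83/184.8 = 5.8387 → s = 37.8387

37.8387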